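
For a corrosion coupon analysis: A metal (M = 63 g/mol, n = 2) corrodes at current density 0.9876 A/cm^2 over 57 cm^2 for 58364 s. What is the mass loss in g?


Apply Faraday's law: m = i*A*t*M / (n*F)
Total charge passed Q = i*A*t = 0.9876*57*58364 = 3285496.3248 C
m = Q*M/(n*F) = 3285496.3248*63/(2*96485) = 1072.63444 g

1072.63444 g


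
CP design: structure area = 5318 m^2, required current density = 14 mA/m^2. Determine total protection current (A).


I = area * current density, then convert mA → A (÷1000)
I = 5318 * 14 / 1000 = 74.45 A

74.45 A


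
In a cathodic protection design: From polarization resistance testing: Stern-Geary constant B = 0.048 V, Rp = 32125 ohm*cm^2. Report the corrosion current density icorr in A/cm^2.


Apply the Stern-Geary relation: icorr = B / Rp
icorr = 0.048 / 32125 = 1.494×10^-6 A/cm^2

1.494×10^-6 A/cm^2


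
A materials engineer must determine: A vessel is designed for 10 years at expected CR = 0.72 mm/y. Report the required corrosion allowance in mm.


Corrosion allowance = CR × design life
CA = 0.72 * 10 = 7.2 mm

7.2 mm


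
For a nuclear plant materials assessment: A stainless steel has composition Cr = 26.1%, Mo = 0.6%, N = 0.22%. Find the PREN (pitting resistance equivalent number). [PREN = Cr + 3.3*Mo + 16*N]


Apply the PREN formula: PREN = Cr + 3.3*Mo + 16*N
PREN = 26.1 + 3.3*0.6 + 16*0.22
PREN = 26.1 + 1.98 + 3.52 = 31.6

31.6


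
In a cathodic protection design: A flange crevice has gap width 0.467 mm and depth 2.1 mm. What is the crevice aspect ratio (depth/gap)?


Aspect ratio = depth / gap
Ratio = 2.1 / 0.467 = 4.5

4.5


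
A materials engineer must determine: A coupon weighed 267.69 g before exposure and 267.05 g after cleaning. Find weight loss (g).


Weight loss = initial − final
WL = 267.69 − 267.05 = 0.64 g

0.64 g


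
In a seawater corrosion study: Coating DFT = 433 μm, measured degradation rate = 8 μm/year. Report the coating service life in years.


Service life = thickness / degradation rate
Life = 433 / 8 = 54.1 years

54.1 years


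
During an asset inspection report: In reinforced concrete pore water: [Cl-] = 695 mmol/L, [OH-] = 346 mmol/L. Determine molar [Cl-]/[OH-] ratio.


Threshold parameter = [Cl-] / [OH-] (molar basis; both in mmol/L, so units cancel)
Ratio = 695 / 346 = 2.01

2.01


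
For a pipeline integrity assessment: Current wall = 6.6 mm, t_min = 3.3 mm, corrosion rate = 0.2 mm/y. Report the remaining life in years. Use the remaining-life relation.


Apply the remaining-life relation: RL = (t_current − t_min) / CR
RL = (6.6 − 3.3) / 0.2 = 3.3 / 0.2 = 16.5 years

16.5 years


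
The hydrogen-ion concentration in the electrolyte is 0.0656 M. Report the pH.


pH = −log10[H+]
pH = −log10(0.0656) = 1.18

1.18


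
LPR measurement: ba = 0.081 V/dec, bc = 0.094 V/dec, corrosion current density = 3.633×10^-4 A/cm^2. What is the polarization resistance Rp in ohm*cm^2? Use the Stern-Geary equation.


Apply the Stern-Geary equation: Rp = ba*bc / (2.303*icorr*(ba+bc))
ba*bc = 0.081*0.094 = 0.007614
ba+bc = 0.175; 2.303*icorr*(ba+bc) = 2.303*3.633×10^-4*0.175 = 1.4641898×10^-4
Rp = 0.007614 / 1.4641898×10^-4 = 52.0 ohm*cm^2

52.0 ohm*cm^2


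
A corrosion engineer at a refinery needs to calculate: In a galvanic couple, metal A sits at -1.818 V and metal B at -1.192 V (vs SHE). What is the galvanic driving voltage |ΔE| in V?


Driving voltage is the absolute potential difference.
|ΔE| = |-1.818 − (-1.192)| = 0.626 V

0.626 V


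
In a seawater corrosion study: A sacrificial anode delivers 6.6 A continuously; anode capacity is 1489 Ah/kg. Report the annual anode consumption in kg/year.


Annual consumption = current * hours per year / capacity
Rate = 6.6 * 8760 / 1489 = 38.8 kg/year

38.8 kg/year


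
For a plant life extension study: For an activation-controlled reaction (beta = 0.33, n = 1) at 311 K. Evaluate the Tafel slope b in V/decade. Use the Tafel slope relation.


Apply the Tafel slope relation: b = 2.303*R*T/(beta*n*F)
Numerator: 2.303 * 8.314 * 311 = 5954.76
Denominator: 0.33 * 1 * 96485 = 31840.05
b = 5954.76 / 31840.05 = 0.187 V/decade

0.187 V/decade


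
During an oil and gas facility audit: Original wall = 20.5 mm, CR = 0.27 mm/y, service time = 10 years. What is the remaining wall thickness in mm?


Remaining wall = original − CR × time
t = 20.5 − 0.27*10 = 20.5 − 2.7 = 17.8 mm

17.8 mm


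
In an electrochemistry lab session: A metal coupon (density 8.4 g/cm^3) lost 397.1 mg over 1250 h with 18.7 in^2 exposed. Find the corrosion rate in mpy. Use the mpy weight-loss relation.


Apply the mpy weight-loss relation: CR = 534 * W / (D * A * T)
Numerator: 534 * 397.1 = 212051.4
Denominator: 8.4 * 18.7 * 1250 = 196350.0
CR = 212051.4 / 196350.0 = 1.08 mpy

1.08 mpy


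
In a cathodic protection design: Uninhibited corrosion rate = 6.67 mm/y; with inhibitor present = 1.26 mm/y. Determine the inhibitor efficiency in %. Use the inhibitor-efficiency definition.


Apply the inhibitor-efficiency definition: IE = (CR_blank − CR_inh)/CR_blank × 100
IE = (6.67 − 1.26) / 6.67 × 100
IE = 5.41 / 6.67 × 100 = 81.1 %

81.1 %


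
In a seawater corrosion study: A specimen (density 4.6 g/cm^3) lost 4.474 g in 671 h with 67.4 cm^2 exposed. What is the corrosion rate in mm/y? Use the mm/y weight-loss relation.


Apply the mm/y weight-loss relation: CR = 87600 * W / (D * A * T)
Numerator: 87600 * 4.474 = 391922.4
Denominator: 4.6 * 67.4 * 671 = 208036.84
CR = 391922.4 / 208036.84 = 1.8839 mm/y

1.8839 mm/y


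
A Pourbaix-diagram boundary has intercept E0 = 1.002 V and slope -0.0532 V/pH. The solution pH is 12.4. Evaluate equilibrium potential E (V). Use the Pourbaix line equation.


Apply the Pourbaix line equation: E = E0 + slope*pH
E = 1.002 + (-0.0532)*12.4 = 1.002 + (-0.65968) = 0.34232 V
Rounded to 4 decimal places: E = 0.3423 V

0.3423 V


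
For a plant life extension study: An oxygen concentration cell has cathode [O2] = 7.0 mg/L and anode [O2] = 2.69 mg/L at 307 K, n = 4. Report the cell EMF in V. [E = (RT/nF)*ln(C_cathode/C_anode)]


Apply the Nernst concentration-cell relation: E = (RT/nF)*ln(C_cathode/C_anode)
RT/nF = 8.314*307/(4*96485) = 0.00661346 V
ln(7.0/2.69) = 0.95637
E = 0.00661346 * 0.95637 = 0.00632 V

0.00632 V


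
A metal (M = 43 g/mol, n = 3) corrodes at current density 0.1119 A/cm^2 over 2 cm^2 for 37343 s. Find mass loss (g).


Apply Faraday's law: m = i*A*t*M / (n*F)
Total charge passed Q = i*A*t = 0.1119*2*37343 = 8357.3634 C
m = Q*M/(n*F) = 8357.3634*43/(3*96485) = 1.24153 g

1.24153 g


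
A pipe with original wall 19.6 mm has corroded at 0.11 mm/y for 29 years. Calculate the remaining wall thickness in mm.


Remaining wall = original − CR × time
t = 19.6 − 0.11*29 = 19.6 − 3.19 = 16.41 mm

16.41 mm


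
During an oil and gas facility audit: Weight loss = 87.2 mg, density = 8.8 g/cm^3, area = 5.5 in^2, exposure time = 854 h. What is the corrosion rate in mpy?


Apply the mpy weight-loss relation: CR = 534 * W / (D * A * T)
Numerator: 534 * 87.2 = 46564.8
Denominator: 8.8 * 5.5 * 854 = 41333.6
CR = 46564.8 / 41333.6 = 1.127 mpy

1.127 mpy


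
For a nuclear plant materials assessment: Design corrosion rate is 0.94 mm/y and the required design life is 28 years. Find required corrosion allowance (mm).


Corrosion allowance = CR × design life
CA = 0.94 * 28 = 26.32 mm

26.32 mm


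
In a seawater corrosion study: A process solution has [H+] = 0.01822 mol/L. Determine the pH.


pH = −log10[H+]
pH = −log10(0.01822) = 1.74

1.74


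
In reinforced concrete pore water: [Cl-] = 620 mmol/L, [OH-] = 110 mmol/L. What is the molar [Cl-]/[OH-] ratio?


Threshold parameter = [Cl-] / [OH-] (molar basis; both in mmol/L, so units cancel)
Ratio = 620 / 110 = 5.64

5.64


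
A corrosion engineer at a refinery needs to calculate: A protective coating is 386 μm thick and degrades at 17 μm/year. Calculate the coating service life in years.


Service life = thickness / degradation rate
Life = 386 / 17 = 22.7 years

22.7 years


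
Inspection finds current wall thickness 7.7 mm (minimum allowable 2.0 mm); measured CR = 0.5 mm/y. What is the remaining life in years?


Apply the remaining-life relation: RL = (t_current − t_min) / CR
RL = (7.7 − 2.0) / 0.5 = 5.7 / 0.5 = 11.4 years

11.4 years


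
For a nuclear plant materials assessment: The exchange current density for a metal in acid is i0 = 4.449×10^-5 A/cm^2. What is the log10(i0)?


i0 = 4.449×10^-5 A/cm^2
log10(i0) = -4.352

-4.352


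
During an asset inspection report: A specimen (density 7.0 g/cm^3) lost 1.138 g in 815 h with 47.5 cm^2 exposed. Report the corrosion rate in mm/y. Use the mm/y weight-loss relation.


Apply the mm/y weight-loss relation: CR = 87600 * W / (D * A * T)
Numerator: 87600 * 1.138 = 99688.8
Denominator: 7.0 * 47.5 * 815 = 270987.5
CR = 99688.8 / 270987.5 = 0.36787 mm/y

0.36787 mm/y


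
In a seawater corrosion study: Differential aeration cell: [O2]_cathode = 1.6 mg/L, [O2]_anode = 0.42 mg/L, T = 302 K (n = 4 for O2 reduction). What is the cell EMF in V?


Apply the Nernst concentration-cell relation: E = (RT/nF)*ln(C_cathode/C_anode)
RT/nF = 8.314*302/(4*96485) = 0.00650575 V
ln(1.6/0.42) = 1.3375
E = 0.00650575 * 1.3375 = 0.0087 V

0.0087 V


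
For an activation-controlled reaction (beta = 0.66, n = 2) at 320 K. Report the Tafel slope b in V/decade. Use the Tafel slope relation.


Apply the Tafel slope relation: b = 2.303*R*T/(beta*n*F)
Numerator: 2.303 * 8.314 * 320 = 6127.09
Denominator: 0.66 * 2 * 96485 = 127360.2
b = 6127.09 / 127360.2 = 0.0481 V/decade

0.0481 V/decade


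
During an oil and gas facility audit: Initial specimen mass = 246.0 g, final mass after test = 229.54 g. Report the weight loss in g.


Weight loss = initial − final
WL = 246.0 − 229.54 = 16.46 g

16.46 g


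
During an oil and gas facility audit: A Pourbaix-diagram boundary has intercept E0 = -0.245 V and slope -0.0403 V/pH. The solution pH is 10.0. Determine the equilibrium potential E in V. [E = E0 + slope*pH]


Apply the Pourbaix line equation: E = E0 + slope*pH
E = -0.245 + (-0.0403)*10.0 = -0.245 + (-0.403) = -0.648 V
Rounded to 4 decimal places: E = -0.6480 V

-0.6480 V


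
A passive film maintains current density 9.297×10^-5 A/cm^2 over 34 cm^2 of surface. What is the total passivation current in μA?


I = i_pass * A, then convert A → μA (×10^6)
I = 9.297×10^-5 * 34 * 10^6 = 3160.98 μA

3160.98 μA


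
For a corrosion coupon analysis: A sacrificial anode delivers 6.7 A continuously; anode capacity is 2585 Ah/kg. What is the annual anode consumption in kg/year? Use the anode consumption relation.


Annual consumption = current * hours per year / capacity
Rate = 6.7 * 8760 / 2585 = 22.7 kg/year

22.7 kg/year


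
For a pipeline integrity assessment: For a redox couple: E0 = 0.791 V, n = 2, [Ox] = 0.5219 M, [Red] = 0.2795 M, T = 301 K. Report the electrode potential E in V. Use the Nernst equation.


Apply the Nernst equation: E = E0 + (RT/nF)*ln([Ox]/[Red])
Step 1: RT/nF = 8.314*301/(2*96485) = 0.01296841 V
Step 2: [Ox]/[Red] = 0.5219/0.2795 = 1.867263
Step 3: ln(1.867263) = 0.624474
Step 4: correction = 0.01296841 * 0.624474 = 0.0081 V
E = 0.791 + 0.0081 = 0.7991 V

0.7991 V


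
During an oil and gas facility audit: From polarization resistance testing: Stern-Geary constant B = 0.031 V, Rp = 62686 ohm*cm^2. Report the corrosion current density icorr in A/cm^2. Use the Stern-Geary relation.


Apply the Stern-Geary relation: icorr = B / Rp
icorr = 0.031 / 62686 = 4.945×10^-7 A/cm^2

4.945×10^-7 A/cm^2


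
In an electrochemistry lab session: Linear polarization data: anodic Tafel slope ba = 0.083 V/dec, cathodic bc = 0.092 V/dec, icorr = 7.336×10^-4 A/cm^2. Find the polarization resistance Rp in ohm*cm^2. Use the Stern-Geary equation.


Apply the Stern-Geary equation: Rp = ba*bc / (2.303*icorr*(ba+bc))
ba*bc = 0.083*0.092 = 0.007636
ba+bc = 0.175; 2.303*icorr*(ba+bc) = 2.303*7.336×10^-4*0.175 = 2.9565914×10^-4
Rp = 0.007636 / 2.9565914×10^-4 = 25.8 ohm*cm^2

25.8 ohm*cm^2


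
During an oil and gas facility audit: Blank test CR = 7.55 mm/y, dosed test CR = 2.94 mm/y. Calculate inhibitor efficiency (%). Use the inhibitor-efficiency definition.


Apply the inhibitor-efficiency definition: IE = (CR_blank − CR_inh)/CR_blank × 100
IE = (7.55 − 2.94) / 7.55 × 100
IE = 4.61 / 7.55 × 100 = 61.1 %

61.1 %


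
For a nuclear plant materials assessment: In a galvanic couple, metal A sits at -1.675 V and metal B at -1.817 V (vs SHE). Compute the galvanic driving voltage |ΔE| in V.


Driving voltage is the absolute potential difference.
|ΔE| = |-1.675 − (-1.817)| = 0.142 V

0.142 V


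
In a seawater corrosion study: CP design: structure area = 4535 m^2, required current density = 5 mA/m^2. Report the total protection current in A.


I = area * current density, then convert mA → A (÷1000)
I = 4535 * 5 / 1000 = 22.68 A

22.68 A


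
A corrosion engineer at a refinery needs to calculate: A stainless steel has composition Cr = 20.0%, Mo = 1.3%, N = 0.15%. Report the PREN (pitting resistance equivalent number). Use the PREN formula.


Apply the PREN formula: PREN = Cr + 3.3*Mo + 16*N
PREN = 20.0 + 3.3*1.3 + 16*0.15
PREN = 20.0 + 4.29 + 2.4 = 26.69

26.69


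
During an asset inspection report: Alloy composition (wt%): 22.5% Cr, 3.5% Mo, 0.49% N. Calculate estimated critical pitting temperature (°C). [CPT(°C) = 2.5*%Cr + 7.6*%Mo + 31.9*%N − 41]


Apply the ASTM G48 empirical CPT estimate: CPT(°C) = 2.5*%Cr + 7.6*%Mo + 31.9*%N − 41
2.5*22.5 = 56.25; 7.6*3.5 = 26.6; 31.9*0.49 = 15.631
CPT = 56.25 + 26.6 + 15.631 − 41 = 57.481 °C
Rounded to 0.1 °C: CPT ≈ 57.5 °C

57.5 °C


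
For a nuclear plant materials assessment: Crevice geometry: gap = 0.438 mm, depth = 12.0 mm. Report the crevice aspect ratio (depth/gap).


Aspect ratio = depth / gap
Ratio = 12.0 / 0.438 = 27.4

27.4


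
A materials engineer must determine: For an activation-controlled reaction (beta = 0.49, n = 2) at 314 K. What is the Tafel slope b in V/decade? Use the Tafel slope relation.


Apply the Tafel slope relation: b = 2.303*R*T/(beta*n*F)
Numerator: 2.303 * 8.314 * 314 = 6012.2
Denominator: 0.49 * 2 * 96485 = 94555.3
b = 6012.2 / 94555.3 = 0.064 V/decade

0.064 V/decade


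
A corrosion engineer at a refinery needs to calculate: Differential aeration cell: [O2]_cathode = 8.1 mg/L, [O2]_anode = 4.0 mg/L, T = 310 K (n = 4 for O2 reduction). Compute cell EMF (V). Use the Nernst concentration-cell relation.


Apply the Nernst concentration-cell relation: E = (RT/nF)*ln(C_cathode/C_anode)
RT/nF = 8.314*310/(4*96485) = 0.00667808 V
ln(8.1/4.0) = 0.70557
E = 0.00667808 * 0.70557 = 0.00471 V

0.00471 V


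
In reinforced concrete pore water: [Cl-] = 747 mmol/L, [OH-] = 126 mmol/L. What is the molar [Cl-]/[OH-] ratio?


Threshold parameter = [Cl-] / [OH-] (molar basis; both in mmol/L, so units cancel)
Ratio = 747 / 126 = 5.93

5.93


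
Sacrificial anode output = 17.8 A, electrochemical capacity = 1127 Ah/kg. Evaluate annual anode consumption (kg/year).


Annual consumption = current * hours per year / capacity
Rate = 17.8 * 8760 / 1127 = 138.4 kg/year

138.4 kg/year


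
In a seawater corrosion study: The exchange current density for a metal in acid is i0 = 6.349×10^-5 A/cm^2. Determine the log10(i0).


i0 = 6.349×10^-5 A/cm^2
log10(i0) = -4.197

-4.197


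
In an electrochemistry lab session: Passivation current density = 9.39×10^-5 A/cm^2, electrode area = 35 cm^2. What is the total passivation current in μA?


I = i_pass * A, then convert A → μA (×10^6)
I = 9.39×10^-5 * 35 * 10^6 = 3286.5 μA

3286.5 μA


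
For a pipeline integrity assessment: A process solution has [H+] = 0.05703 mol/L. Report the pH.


pH = −log10[H+]
pH = −log10(0.05703) = 1.24

1.24


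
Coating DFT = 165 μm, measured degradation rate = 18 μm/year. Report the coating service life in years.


Service life = thickness / degradation rate
Life = 165 / 18 = 9.2 years

9.2 years


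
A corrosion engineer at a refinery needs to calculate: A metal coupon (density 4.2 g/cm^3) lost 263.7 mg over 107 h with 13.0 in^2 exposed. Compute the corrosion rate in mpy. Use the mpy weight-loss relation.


Apply the mpy weight-loss relation: CR = 534 * W / (D * A * T)
Numerator: 534 * 263.7 = 140815.8
Denominator: 4.2 * 13.0 * 107 = 5842.2
CR = 140815.8 / 5842.2 = 24.103 mpy

24.103 mpy


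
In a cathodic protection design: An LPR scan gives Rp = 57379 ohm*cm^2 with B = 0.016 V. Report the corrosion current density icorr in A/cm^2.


Apply the Stern-Geary relation: icorr = B / Rp
icorr = 0.016 / 57379 = 2.788×10^-7 A/cm^2

2.788×10^-7 A/cm^2


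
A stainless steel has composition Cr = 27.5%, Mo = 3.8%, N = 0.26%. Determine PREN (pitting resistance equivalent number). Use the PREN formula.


Apply the PREN formula: PREN = Cr + 3.3*Mo + 16*N
PREN = 27.5 + 3.3*3.8 + 16*0.26
PREN = 27.5 + 12.54 + 4.16 = 44.2

44.2


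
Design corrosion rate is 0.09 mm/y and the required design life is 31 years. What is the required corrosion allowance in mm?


Corrosion allowance = CR × design life
CA = 0.09 * 31 = 2.79 mm

2.79 mm


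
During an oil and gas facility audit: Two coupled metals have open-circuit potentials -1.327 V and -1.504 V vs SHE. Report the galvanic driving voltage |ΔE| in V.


Driving voltage is the absolute potential difference.
|ΔE| = |-1.327 − (-1.504)| = 0.177 V

0.177 V


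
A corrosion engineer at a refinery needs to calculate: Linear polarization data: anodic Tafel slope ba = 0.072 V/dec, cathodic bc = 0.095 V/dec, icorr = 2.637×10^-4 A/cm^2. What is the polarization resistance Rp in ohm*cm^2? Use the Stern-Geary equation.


Apply the Stern-Geary equation: Rp = ba*bc / (2.303*icorr*(ba+bc))
ba*bc = 0.072*0.095 = 0.00684
ba+bc = 0.167; 2.303*icorr*(ba+bc) = 2.303*2.637×10^-4*0.167 = 1.0141928×10^-4
Rp = 0.00684 / 1.0141928×10^-4 = 67.44 ohm*cm^2

67.44 ohm*cm^2


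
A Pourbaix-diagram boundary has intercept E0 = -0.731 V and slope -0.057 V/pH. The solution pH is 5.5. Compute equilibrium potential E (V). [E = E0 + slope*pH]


Apply the Pourbaix line equation: E = E0 + slope*pH
E = -0.731 + (-0.057)*5.5 = -0.731 + (-0.3135) = -1.0445 V
Rounded to 4 decimal places: E = -1.0445 V

-1.0445 V


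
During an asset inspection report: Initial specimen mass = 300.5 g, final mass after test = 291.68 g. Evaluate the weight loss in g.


Weight loss = initial − final
WL = 300.5 − 291.68 = 8.82 g

8.82 g


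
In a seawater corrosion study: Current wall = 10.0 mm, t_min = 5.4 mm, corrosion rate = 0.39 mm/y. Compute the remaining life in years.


Apply the remaining-life relation: RL = (t_current − t_min) / CR
RL = (10.0 − 5.4) / 0.39 = 4.6 / 0.39 = 11.8 years

11.8 years


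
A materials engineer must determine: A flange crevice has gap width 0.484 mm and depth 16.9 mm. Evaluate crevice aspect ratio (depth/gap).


Aspect ratio = depth / gap
Ratio = 16.9 / 0.484 = 34.9

34.9


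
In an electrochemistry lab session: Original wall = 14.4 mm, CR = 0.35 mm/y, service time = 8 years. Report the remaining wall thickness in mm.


Remaining wall = original − CR × time
t = 14.4 − 0.35*8 = 14.4 − 2.8 = 11.6 mm

11.6 mm


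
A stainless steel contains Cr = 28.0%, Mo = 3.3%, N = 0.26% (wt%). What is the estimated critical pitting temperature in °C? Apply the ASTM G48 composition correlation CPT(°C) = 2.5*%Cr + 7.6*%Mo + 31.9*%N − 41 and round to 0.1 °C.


Apply the ASTM G48 empirical CPT estimate: CPT(°C) = 2.5*%Cr + 7.6*%Mo + 31.9*%N − 41
2.5*28.0 = 70; 7.6*3.3 = 25.08; 31.9*0.26 = 8.294
CPT = 70 + 25.08 + 8.294 − 41 = 62.374 °C
Rounded to 0.1 °C: CPT ≈ 62.4 °C

62.4 °C


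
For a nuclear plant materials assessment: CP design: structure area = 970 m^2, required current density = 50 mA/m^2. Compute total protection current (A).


I = area * current density, then convert mA → A (÷1000)
I = 970 * 50 / 1000 = 48.5 A

48.5 A


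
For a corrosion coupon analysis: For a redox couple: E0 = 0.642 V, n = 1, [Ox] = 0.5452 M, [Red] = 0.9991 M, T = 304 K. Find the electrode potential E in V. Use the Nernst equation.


Apply the Nernst equation: E = E0 + (RT/nF)*ln([Ox]/[Red])
Step 1: RT/nF = 8.314*304/(1*96485) = 0.02619533 V
Step 2: [Ox]/[Red] = 0.5452/0.9991 = 0.545691
Step 3: ln(0.545691) = -0.605702
Step 4: correction = 0.02619533 * -0.605702 = -0.0159 V
E = 0.642 + -0.0159 = 0.6261 V

0.6261 V


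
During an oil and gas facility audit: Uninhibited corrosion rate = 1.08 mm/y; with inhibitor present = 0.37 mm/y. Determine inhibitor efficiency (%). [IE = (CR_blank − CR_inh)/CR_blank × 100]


Apply the inhibitor-efficiency definition: IE = (CR_blank − CR_inh)/CR_blank × 100
IE = (1.08 − 0.37) / 1.08 × 100
IE = 0.71 / 1.08 × 100 = 65.7 %

65.7 %


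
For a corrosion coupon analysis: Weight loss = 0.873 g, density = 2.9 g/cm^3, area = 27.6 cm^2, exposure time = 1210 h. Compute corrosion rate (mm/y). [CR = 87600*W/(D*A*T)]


Apply the mm/y weight-loss relation: CR = 87600 * W / (D * A * T)
Numerator: 87600 * 0.873 = 76474.8
Denominator: 2.9 * 27.6 * 1210 = 96848.4
CR = 76474.8 / 96848.4 = 0.7896 mm/y

0.7896 mm/y


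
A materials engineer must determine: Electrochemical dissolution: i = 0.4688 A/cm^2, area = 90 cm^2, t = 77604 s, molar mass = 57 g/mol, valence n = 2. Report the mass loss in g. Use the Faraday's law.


Apply Faraday's law: m = i*A*t*M / (n*F)
Total charge passed Q = i*A*t = 0.4688*90*77604 = 3274267.968 C
m = Q*M/(n*F) = 3274267.968*57/(2*96485) = 967.16212 g

967.16212 g


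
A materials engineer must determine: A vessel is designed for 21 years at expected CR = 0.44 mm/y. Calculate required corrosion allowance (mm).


Corrosion allowance = CR × design life
CA = 0.44 * 21 = 9.24 mm

9.24 mm


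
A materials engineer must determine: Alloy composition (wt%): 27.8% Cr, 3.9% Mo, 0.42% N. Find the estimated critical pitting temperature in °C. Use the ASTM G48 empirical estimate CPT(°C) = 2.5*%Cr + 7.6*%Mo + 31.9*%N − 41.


Apply the ASTM G48 empirical CPT estimate: CPT(°C) = 2.5*%Cr + 7.6*%Mo + 31.9*%N − 41
2.5*27.8 = 69.5; 7.6*3.9 = 29.64; 31.9*0.42 = 13.398
CPT = 69.5 + 29.64 + 13.398 − 41 = 71.538 °C
Rounded to 0.1 °C: CPT ≈ 71.5 °C

71.5 °C


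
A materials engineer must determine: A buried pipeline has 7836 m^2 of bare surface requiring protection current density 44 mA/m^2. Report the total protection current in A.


I = area * current density, then convert mA → A (÷1000)
I = 7836 * 44 / 1000 = 344.78 A

344.78 A


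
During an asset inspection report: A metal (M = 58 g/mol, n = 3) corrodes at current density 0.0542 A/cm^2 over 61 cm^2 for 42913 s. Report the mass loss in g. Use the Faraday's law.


Apply Faraday's law: m = i*A*t*M / (n*F)
Total charge passed Q = i*A*t = 0.0542*61*42913 = 141878.9606 C
m = Q*M/(n*F) = 141878.9606*58/(3*96485) = 28.429 g

28.429 g


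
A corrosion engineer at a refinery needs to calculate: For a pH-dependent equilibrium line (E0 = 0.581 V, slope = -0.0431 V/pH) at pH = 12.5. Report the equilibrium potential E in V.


Apply the Pourbaix line equation: E = E0 + slope*pH
E = 0.581 + (-0.0431)*12.5 = 0.581 + (-0.53875) = 0.04225 V
Rounded to 3 decimal places: E = 0.042 V

0.042 V


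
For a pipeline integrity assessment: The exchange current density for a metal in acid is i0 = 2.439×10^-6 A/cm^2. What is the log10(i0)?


i0 = 2.439×10^-6 A/cm^2
log10(i0) = -5.613

-5.613


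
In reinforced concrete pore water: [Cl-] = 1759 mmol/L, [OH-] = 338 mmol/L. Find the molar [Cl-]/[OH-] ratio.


Threshold parameter = [Cl-] / [OH-] (molar basis; both in mmol/L, so units cancel)
Ratio = 1759 / 338 = 5.2

5.2


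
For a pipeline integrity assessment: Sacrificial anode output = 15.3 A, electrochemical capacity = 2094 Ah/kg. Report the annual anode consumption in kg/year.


Annual consumption = current * hours per year / capacity
Rate = 15.3 * 8760 / 2094 = 64.0 kg/year

64.0 kg/year


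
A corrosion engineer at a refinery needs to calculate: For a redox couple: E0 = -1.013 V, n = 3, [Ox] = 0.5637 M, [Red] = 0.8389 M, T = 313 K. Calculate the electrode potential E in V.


Apply the Nernst equation: E = E0 + (RT/nF)*ln([Ox]/[Red])
Step 1: RT/nF = 8.314*313/(3*96485) = 0.00899028 V
Step 2: [Ox]/[Red] = 0.5637/0.8389 = 0.671951
Step 3: ln(0.671951) = -0.39757
Step 4: correction = 0.00899028 * -0.39757 = -0.0036 V
E = -1.013 + -0.0036 = -1.0166 V

-1.0166 V


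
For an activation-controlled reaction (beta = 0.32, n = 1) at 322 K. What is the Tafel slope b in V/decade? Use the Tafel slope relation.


Apply the Tafel slope relation: b = 2.303*R*T/(beta*n*F)
Numerator: 2.303 * 8.314 * 322 = 6165.38
Denominator: 0.32 * 1 * 96485 = 30875.2
b = 6165.38 / 30875.2 = 0.1997 V/decade

0.1997 V/decade


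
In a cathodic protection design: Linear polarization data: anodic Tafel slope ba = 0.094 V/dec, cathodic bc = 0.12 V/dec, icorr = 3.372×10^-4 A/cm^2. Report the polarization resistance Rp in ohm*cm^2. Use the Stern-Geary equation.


Apply the Stern-Geary equation: Rp = ba*bc / (2.303*icorr*(ba+bc))
ba*bc = 0.094*0.12 = 0.01128
ba+bc = 0.214; 2.303*icorr*(ba+bc) = 2.303*3.372×10^-4*0.214 = 1.6618632×10^-4
Rp = 0.01128 / 1.6618632×10^-4 = 67.9 ohm*cm^2

67.9 ohm*cm^2


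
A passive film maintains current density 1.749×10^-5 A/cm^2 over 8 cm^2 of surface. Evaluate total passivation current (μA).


I = i_pass * A, then convert A → μA (×10^6)
I = 1.749×10^-5 * 8 * 10^6 = 139.92 μA

139.92 μA


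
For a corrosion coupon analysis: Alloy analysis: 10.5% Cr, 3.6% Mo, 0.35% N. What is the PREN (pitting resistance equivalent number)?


Apply the PREN formula: PREN = Cr + 3.3*Mo + 16*N
PREN = 10.5 + 3.3*3.6 + 16*0.35
PREN = 10.5 + 11.88 + 5.6 = 27.98

27.98


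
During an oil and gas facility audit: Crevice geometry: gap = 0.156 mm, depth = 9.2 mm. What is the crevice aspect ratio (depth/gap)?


Aspect ratio = depth / gap
Ratio = 9.2 / 0.156 = 59.0

59.0


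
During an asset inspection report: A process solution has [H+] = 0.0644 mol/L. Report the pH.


pH = −log10[H+]
pH = −log10(0.0644) = 1.19

1.19


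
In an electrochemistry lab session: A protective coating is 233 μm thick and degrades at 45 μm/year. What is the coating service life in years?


Service life = thickness / degradation rate
Life = 233 / 45 = 5.2 years

5.2 years


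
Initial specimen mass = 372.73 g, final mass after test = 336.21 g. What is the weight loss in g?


Weight loss = initial − final
WL = 372.73 − 336.21 = 36.52 g

36.52 g


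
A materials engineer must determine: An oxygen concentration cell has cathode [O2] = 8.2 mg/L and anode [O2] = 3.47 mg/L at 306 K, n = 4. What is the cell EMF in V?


Apply the Nernst concentration-cell relation: E = (RT/nF)*ln(C_cathode/C_anode)
RT/nF = 8.314*306/(4*96485) = 0.00659192 V
ln(8.2/3.47) = 0.85998
E = 0.00659192 * 0.85998 = 0.00567 V

0.00567 V


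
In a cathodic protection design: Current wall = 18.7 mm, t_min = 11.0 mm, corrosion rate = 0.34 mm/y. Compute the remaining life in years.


Apply the remaining-life relation: RL = (t_current − t_min) / CR
RL = (18.7 − 11.0) / 0.34 = 7.7 / 0.34 = 22.6 years

22.6 years


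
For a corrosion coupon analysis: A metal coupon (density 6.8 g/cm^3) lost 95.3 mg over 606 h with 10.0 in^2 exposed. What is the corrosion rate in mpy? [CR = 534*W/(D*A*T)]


Apply the mpy weight-loss relation: CR = 534 * W / (D * A * T)
Numerator: 534 * 95.3 = 50890.2
Denominator: 6.8 * 10.0 * 606 = 41208.0
CR = 50890.2 / 41208.0 = 1.235 mpy

1.235 mpy


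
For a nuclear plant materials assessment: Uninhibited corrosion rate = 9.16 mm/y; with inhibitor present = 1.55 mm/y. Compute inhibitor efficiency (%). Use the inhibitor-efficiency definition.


Apply the inhibitor-efficiency definition: IE = (CR_blank − CR_inh)/CR_blank × 100
IE = (9.16 − 1.55) / 9.16 × 100
IE = 7.61 / 9.16 × 100 = 83.1 %

83.1 %


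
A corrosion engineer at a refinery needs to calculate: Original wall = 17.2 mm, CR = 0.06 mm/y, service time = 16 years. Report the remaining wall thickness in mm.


Remaining wall = original − CR × time
t = 17.2 − 0.06*16 = 17.2 − 0.96 = 16.24 mm

16.24 mm


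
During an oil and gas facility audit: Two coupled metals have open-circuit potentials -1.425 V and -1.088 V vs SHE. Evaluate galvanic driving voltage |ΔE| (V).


Driving voltage is the absolute potential difference.
|ΔE| = |-1.425 − (-1.088)| = 0.337 V

0.337 V


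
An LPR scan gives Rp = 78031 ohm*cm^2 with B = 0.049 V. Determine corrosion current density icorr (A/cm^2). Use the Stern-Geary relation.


Apply the Stern-Geary relation: icorr = B / Rp
icorr = 0.049 / 78031 = 6.28×10^-7 A/cm^2

6.28×10^-7 A/cm^2


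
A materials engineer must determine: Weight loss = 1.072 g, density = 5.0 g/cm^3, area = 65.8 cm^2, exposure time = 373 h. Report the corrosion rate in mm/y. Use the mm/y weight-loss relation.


Apply the mm/y weight-loss relation: CR = 87600 * W / (D * A * T)
Numerator: 87600 * 1.072 = 93907.2
Denominator: 5.0 * 65.8 * 373 = 122717.0
CR = 93907.2 / 122717.0 = 0.76523 mm/y

0.76523 mm/y


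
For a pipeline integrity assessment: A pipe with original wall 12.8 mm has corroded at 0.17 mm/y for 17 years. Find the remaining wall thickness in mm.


Remaining wall = original − CR × time
t = 12.8 − 0.17*17 = 12.8 − 2.89 = 9.91 mm

9.91 mm


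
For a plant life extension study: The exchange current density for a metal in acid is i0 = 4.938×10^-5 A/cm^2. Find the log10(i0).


i0 = 4.938×10^-5 A/cm^2
log10(i0) = -4.306

-4.306


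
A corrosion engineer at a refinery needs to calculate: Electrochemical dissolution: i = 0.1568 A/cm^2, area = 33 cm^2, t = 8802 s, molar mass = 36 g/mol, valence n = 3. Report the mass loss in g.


Apply Faraday's law: m = i*A*t*M / (n*F)
Total charge passed Q = i*A*t = 0.1568*33*8802 = 45545.0688 C
m = Q*M/(n*F) = 45545.0688*36/(3*96485) = 5.66452 g

5.66452 g


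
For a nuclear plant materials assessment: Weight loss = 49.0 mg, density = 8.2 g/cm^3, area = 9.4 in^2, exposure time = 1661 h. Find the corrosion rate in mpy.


Apply the mpy weight-loss relation: CR = 534 * W / (D * A * T)
Numerator: 534 * 49.0 = 26166.0
Denominator: 8.2 * 9.4 * 1661 = 128029.88
CR = 26166.0 / 128029.88 = 0.20437 mpy

0.20437 mpy


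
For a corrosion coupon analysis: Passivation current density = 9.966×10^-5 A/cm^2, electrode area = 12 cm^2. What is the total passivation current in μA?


I = i_pass * A, then convert A → μA (×10^6)
I = 9.966×10^-5 * 12 * 10^6 = 1195.92 μA

1195.92 μA


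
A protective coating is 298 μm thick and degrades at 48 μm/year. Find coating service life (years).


Service life = thickness / degradation rate
Life = 298 / 48 = 6.2 years

6.2 years


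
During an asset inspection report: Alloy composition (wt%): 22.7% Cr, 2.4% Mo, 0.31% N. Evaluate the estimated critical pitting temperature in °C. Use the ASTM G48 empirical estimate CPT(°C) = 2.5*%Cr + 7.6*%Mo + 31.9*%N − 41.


Apply the ASTM G48 empirical CPT estimate: CPT(°C) = 2.5*%Cr + 7.6*%Mo + 31.9*%N − 41
2.5*22.7 = 56.75; 7.6*2.4 = 18.24; 31.9*0.31 = 9.889
CPT = 56.75 + 18.24 + 9.889 − 41 = 43.879 °C
Rounded to 0.1 °C: CPT ≈ 43.9 °C

43.9 °C


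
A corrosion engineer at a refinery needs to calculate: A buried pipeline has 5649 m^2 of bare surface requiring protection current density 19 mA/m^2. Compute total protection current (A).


I = area * current density, then convert mA → A (÷1000)
I = 5649 * 19 / 1000 = 107.33 A

107.33 A


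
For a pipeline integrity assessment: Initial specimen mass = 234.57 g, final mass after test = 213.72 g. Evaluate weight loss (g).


Weight loss = initial − final
WL = 234.57 − 213.72 = 20.85 g

20.85 g


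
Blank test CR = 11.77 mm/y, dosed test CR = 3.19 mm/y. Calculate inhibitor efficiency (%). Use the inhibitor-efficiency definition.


Apply the inhibitor-efficiency definition: IE = (CR_blank − CR_inh)/CR_blank × 100
IE = (11.77 − 3.19) / 11.77 × 100
IE = 8.58 / 11.77 × 100 = 72.9 %

72.9 %


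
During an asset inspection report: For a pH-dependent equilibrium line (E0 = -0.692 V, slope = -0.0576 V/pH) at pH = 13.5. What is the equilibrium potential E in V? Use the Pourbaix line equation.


Apply the Pourbaix line equation: E = E0 + slope*pH
E = -0.692 + (-0.0576)*13.5 = -0.692 + (-0.7776) = -1.4696 V
Rounded to 4 decimal places: E = -1.4696 V

-1.4696 V


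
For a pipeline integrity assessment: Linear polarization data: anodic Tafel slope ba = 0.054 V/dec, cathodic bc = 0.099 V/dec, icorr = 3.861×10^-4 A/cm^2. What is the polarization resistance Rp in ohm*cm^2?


Apply the Stern-Geary equation: Rp = ba*bc / (2.303*icorr*(ba+bc))
ba*bc = 0.054*0.099 = 0.005346
ba+bc = 0.153; 2.303*icorr*(ba+bc) = 2.303*3.861×10^-4*0.153 = 1.3604581×10^-4
Rp = 0.005346 / 1.3604581×10^-4 = 39.3 ohm*cm^2

39.3 ohm*cm^2


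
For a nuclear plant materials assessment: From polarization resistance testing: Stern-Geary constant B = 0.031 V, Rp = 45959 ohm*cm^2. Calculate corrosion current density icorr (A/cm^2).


Apply the Stern-Geary relation: icorr = B / Rp
icorr = 0.031 / 45959 = 6.745×10^-7 A/cm^2

6.745×10^-7 A/cm^2


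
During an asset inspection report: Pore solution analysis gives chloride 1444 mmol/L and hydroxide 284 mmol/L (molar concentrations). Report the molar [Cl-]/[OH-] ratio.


Threshold parameter = [Cl-] / [OH-] (molar basis; both in mmol/L, so units cancel)
Ratio = 1444 / 284 = 5.08

5.08


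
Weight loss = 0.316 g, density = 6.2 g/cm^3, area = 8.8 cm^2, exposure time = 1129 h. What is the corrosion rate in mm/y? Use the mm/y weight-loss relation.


Apply the mm/y weight-loss relation: CR = 87600 * W / (D * A * T)
Numerator: 87600 * 0.316 = 27681.6
Denominator: 6.2 * 8.8 * 1129 = 61598.24
CR = 27681.6 / 61598.24 = 0.4494 mm/y

0.4494 mm/y


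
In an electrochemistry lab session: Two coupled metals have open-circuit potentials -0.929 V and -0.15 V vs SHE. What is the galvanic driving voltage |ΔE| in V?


Driving voltage is the absolute potential difference.
|ΔE| = |-0.929 − (-0.15)| = 0.779 V

0.779 V


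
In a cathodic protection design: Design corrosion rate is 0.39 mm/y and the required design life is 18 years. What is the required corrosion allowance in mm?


Corrosion allowance = CR × design life
CA = 0.39 * 18 = 7.02 mm

7.02 mm


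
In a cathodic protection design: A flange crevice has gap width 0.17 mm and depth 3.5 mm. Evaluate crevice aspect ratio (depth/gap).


Aspect ratio = depth / gap
Ratio = 3.5 / 0.17 = 20.6

20.6


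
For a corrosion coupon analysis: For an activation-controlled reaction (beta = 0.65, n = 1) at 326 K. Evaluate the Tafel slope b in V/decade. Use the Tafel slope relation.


Apply the Tafel slope relation: b = 2.303*R*T/(beta*n*F)
Numerator: 2.303 * 8.314 * 326 = 6241.97
Denominator: 0.65 * 1 * 96485 = 62715.25
b = 6241.97 / 62715.25 = 0.1 V/decade

0.1 V/decade


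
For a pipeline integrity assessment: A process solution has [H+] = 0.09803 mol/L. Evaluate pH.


pH = −log10[H+]
pH = −log10(0.09803) = 1.01

1.01


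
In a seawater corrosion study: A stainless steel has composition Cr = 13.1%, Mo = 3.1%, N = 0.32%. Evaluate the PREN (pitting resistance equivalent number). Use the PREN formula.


Apply the PREN formula: PREN = Cr + 3.3*Mo + 16*N
PREN = 13.1 + 3.3*3.1 + 16*0.32
PREN = 13.1 + 10.23 + 5.12 = 28.45

28.45


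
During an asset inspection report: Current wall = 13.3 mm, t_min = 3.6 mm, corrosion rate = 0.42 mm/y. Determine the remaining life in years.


Apply the remaining-life relation: RL = (t_current − t_min) / CR
RL = (13.3 − 3.6) / 0.42 = 9.7 / 0.42 = 23.1 years

23.1 years


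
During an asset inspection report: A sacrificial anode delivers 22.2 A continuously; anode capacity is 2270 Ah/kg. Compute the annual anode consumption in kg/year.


Annual consumption = current * hours per year / capacity
Rate = 22.2 * 8760 / 2270 = 85.7 kg/year

85.7 kg/year


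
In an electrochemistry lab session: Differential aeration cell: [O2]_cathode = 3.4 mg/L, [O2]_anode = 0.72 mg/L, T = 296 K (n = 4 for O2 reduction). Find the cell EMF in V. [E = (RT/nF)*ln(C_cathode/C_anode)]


Apply the Nernst concentration-cell relation: E = (RT/nF)*ln(C_cathode/C_anode)
RT/nF = 8.314*296/(4*96485) = 0.00637649 V
ln(3.4/0.72) = 1.55228
E = 0.00637649 * 1.55228 = 0.0099 V

0.0099 V


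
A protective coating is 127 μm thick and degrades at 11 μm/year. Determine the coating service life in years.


Service life = thickness / degradation rate
Life = 127 / 11 = 11.5 years

11.5 years


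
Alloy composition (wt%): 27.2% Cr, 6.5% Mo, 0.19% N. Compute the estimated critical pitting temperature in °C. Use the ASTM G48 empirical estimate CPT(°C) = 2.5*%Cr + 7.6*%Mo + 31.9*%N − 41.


Apply the ASTM G48 empirical CPT estimate: CPT(°C) = 2.5*%Cr + 7.6*%Mo + 31.9*%N − 41
2.5*27.2 = 68; 7.6*6.5 = 49.4; 31.9*0.19 = 6.061
CPT = 68 + 49.4 + 6.061 − 41 = 82.461 °C
Rounded to 0.1 °C: CPT ≈ 82.5 °C

82.5 °C


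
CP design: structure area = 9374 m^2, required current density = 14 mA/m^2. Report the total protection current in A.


I = area * current density, then convert mA → A (÷1000)
I = 9374 * 14 / 1000 = 131.24 A

131.24 A


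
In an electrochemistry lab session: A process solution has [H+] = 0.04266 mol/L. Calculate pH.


pH = −log10[H+]
pH = −log10(0.04266) = 1.37

1.37


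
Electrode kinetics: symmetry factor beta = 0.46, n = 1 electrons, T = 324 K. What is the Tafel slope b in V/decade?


Apply the Tafel slope relation: b = 2.303*R*T/(beta*n*F)
Numerator: 2.303 * 8.314 * 324 = 6203.67
Denominator: 0.46 * 1 * 96485 = 44383.1
b = 6203.67 / 44383.1 = 0.14 V/decade

0.14 V/decade


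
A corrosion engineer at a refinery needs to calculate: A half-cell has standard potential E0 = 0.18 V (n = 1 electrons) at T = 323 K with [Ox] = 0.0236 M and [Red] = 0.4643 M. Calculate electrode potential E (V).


Apply the Nernst equation: E = E0 + (RT/nF)*ln([Ox]/[Red])
Step 1: RT/nF = 8.314*323/(1*96485) = 0.02783253 V
Step 2: [Ox]/[Red] = 0.0236/0.4643 = 0.050829
Step 3: ln(0.050829) = -2.979288
Step 4: correction = 0.02783253 * -2.979288 = -0.083 V
E = 0.18 + -0.083 = 0.097 V

0.097 V


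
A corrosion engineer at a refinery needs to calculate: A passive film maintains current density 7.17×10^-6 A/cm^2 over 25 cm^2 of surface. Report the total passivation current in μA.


I = i_pass * A, then convert A → μA (×10^6)
I = 7.17×10^-6 * 25 * 10^6 = 179.25 μA

179.25 μA


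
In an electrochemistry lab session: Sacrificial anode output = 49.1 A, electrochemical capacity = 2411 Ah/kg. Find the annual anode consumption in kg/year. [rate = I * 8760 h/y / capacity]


Annual consumption = current * hours per year / capacity
Rate = 49.1 * 8760 / 2411 = 178.4 kg/year

178.4 kg/year


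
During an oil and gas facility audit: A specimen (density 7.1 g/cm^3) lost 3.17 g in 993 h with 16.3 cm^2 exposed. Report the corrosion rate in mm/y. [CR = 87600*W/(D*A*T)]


Apply the mm/y weight-loss relation: CR = 87600 * W / (D * A * T)
Numerator: 87600 * 3.17 = 277692.0
Denominator: 7.1 * 16.3 * 993 = 114919.89
CR = 277692.0 / 114919.89 = 2.416396 mm/y

2.416396 mm/y


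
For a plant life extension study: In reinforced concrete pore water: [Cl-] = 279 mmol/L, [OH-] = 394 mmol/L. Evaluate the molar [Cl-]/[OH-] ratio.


Threshold parameter = [Cl-] / [OH-] (molar basis; both in mmol/L, so units cancel)
Ratio = 279 / 394 = 0.71

0.71
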